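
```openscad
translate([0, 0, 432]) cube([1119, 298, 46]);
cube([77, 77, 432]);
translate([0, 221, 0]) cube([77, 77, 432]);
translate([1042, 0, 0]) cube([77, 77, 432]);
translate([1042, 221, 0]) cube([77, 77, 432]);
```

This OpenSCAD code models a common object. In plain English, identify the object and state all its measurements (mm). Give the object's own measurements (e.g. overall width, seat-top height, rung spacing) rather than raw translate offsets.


A long wooden bench with a 1119 mm (x) × 298 mm (y) seat, 46 mm thick, its top surface 478 mm above the floor. Four 77 mm square legs at the seat corners, flush with the edges, run from z = 0 to the seat underside.


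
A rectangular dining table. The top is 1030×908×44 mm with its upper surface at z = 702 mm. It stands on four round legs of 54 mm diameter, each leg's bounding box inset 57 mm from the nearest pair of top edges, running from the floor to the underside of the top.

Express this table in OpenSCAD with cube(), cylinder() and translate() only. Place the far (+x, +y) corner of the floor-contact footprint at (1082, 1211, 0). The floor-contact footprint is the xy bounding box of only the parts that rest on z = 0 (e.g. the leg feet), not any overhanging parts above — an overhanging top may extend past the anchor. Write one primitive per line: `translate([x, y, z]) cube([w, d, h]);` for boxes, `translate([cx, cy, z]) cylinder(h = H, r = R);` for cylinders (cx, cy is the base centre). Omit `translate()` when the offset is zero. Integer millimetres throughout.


translate([109, 360, 658]) cube([1030, 908, 44]);
translate([193, 444, 0]) cylinder(h = 658, r = 27);
translate([1055, 444, 0]) cylinder(h = 658, r = 27);
translate([193, 1184, 0]) cylinder(h = 658, r = 27);
translate([1055, 1184, 0]) cylinder(h = 658, r = 27);


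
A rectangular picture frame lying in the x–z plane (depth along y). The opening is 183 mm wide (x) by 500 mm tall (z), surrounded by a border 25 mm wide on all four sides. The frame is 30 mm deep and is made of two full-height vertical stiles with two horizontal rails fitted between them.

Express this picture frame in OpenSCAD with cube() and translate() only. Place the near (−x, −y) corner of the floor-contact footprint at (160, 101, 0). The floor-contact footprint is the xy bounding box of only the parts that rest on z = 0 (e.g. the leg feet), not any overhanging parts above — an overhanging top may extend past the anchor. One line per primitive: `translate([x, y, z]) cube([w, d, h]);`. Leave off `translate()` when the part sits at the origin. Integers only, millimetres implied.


translate([160, 101, 0]) cube([25, 30, 550]);
translate([368, 101, 0]) cube([25, 30, 550]);
translate([185, 101, 0]) cube([183, 30, 25]);
translate([185, 101, 525]) cube([183, 30, 25]);


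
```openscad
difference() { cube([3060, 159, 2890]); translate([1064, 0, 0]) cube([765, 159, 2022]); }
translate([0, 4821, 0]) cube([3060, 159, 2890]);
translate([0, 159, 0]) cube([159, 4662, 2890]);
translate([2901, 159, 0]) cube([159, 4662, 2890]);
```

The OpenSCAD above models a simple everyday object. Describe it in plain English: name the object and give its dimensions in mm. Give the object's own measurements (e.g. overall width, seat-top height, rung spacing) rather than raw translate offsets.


A single room: four walls, each 2890 mm tall and 159 mm thick, enclosing an outside footprint 3060×4980 mm (x × y), no floor or roof. The front and back walls (−y and +y sides) run the full x-width; the side walls fit between their inner faces. A door opening 765 mm wide and 2022 mm tall is cut through the front wall from the floor up, its −x edge 1064 mm from the wall's −x end.


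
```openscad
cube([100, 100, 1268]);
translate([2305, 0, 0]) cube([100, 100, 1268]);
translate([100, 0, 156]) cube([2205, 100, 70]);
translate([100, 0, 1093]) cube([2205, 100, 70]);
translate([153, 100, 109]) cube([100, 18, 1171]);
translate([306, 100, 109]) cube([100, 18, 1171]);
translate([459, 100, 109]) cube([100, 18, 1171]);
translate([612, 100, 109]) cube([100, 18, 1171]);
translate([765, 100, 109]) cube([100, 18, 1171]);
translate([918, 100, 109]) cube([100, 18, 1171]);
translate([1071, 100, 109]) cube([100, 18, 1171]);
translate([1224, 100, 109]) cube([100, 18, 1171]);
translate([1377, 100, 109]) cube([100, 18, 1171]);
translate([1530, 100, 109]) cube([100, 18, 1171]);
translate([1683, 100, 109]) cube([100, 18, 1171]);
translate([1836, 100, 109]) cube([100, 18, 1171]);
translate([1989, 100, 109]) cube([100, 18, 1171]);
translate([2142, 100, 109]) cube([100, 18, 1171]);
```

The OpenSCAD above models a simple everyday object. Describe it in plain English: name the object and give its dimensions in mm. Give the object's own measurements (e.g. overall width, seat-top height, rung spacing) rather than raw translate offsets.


A fence section. Two 100×100 mm posts, 1268 mm tall, stand on the floor with a clear span of 2205 mm between their inner faces. Two horizontal rails of 100×70 mm section span the gap between the posts with their undersides at z = 156 mm and z = 1093 mm, flush with the posts' −y face. 14 pickets, each 100 mm wide, 18 mm thick and 1171 mm tall, are fixed to the +y face of the rails with their bottoms at z = 109 mm, spaced across the span with a 53 mm gap after the −x post and between neighbouring pickets, with 63 mm left before the +x post.


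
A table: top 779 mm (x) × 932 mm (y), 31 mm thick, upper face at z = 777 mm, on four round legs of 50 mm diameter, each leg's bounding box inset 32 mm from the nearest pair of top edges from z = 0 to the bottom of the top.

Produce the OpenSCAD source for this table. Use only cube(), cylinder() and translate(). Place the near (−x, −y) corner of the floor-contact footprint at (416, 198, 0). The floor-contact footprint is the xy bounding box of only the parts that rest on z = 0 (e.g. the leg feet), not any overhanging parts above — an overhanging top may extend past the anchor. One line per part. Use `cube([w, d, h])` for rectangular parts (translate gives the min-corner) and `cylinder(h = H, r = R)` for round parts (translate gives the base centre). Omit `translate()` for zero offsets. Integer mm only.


translate([384, 166, 746]) cube([779, 932, 31]);
translate([441, 223, 0]) cylinder(h = 746, r = 25);
translate([1106, 223, 0]) cylinder(h = 746, r = 25);
translate([441, 1041, 0]) cylinder(h = 746, r = 25);
translate([1106, 1041, 0]) cylinder(h = 746, r = 25);


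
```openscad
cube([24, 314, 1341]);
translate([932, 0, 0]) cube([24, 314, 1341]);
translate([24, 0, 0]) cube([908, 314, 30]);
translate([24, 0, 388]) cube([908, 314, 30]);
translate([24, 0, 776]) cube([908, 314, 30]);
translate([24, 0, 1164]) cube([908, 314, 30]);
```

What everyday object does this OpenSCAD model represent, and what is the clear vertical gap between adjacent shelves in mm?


A bookshelf. The clear shelf gap is 358 mm.

Two tall side panels with 4 horizontal boards between them — a bookshelf. The first two shelf undersides are at z = 0 and z = 388; with shelf thickness 30, the clear gap is 388 − 0 − 30 = 358 mm.


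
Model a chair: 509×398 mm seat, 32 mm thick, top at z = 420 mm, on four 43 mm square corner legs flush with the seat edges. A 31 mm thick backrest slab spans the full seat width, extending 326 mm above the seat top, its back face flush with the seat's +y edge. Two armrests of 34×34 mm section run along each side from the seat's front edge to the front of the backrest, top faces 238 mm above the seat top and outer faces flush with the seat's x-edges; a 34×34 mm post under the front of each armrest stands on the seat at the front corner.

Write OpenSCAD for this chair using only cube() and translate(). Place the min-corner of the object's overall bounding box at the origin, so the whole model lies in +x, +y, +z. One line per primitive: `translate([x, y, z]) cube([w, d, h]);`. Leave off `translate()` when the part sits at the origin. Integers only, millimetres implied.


// leg_h = 420 - 32 = 388
// arm post h = 238 - 34 = 204
translate([0, 0, 388]) cube([509, 398, 32]);
cube([43, 43, 388]);
translate([466, 0, 0]) cube([43, 43, 388]);
translate([0, 355, 0]) cube([43, 43, 388]);
translate([466, 355, 0]) cube([43, 43, 388]);
translate([0, 367, 420]) cube([509, 31, 326]);
translate([0, 0, 624]) cube([34, 367, 34]);
translate([475, 0, 624]) cube([34, 367, 34]);
translate([0, 0, 420]) cube([34, 34, 204]);
translate([475, 0, 420]) cube([34, 34, 204]);


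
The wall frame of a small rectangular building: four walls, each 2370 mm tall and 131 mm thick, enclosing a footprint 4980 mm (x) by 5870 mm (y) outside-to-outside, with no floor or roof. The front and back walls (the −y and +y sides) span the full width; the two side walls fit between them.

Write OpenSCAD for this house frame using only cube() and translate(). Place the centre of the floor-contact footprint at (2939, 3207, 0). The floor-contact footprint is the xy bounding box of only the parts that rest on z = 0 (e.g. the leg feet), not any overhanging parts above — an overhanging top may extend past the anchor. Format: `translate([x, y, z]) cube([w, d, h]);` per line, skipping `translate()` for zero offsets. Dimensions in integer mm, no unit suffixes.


translate([449, 272, 0]) cube([4980, 131, 2370]);
translate([449, 6011, 0]) cube([4980, 131, 2370]);
translate([449, 403, 0]) cube([131, 5608, 2370]);
translate([5298, 403, 0]) cube([131, 5608, 2370]);


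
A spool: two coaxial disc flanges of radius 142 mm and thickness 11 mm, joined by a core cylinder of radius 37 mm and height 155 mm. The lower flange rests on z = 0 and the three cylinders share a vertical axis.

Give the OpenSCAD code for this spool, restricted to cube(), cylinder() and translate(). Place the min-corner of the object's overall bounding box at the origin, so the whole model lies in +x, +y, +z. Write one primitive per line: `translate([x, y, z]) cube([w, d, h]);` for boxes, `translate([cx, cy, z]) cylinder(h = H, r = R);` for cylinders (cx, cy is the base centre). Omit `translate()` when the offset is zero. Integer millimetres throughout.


translate([142, 142, 0]) cylinder(h = 11, r = 142);
translate([142, 142, 11]) cylinder(h = 155, r = 37);
translate([142, 142, 166]) cylinder(h = 11, r = 142);


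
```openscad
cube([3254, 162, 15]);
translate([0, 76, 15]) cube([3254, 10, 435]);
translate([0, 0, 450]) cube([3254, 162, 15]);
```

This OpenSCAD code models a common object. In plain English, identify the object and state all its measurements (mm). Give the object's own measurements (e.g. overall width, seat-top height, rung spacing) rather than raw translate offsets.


An I-beam lying along x, 3254 mm long. Overall section height 465 mm. Two flanges 162 mm wide (y) and 15 mm thick, one on the floor and one at the top; a web 10 mm thick runs between them, centred on the flange width.


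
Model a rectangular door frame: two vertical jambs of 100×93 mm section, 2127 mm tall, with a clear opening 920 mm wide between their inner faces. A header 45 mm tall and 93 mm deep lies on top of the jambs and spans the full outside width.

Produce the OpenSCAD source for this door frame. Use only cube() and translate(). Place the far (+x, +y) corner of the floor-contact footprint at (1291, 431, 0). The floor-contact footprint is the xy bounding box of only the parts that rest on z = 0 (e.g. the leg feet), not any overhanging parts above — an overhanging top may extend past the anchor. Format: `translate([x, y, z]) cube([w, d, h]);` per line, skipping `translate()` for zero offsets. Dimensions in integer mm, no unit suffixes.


translate([171, 338, 0]) cube([100, 93, 2127]);
translate([1191, 338, 0]) cube([100, 93, 2127]);
translate([171, 338, 2127]) cube([1120, 93, 45]);


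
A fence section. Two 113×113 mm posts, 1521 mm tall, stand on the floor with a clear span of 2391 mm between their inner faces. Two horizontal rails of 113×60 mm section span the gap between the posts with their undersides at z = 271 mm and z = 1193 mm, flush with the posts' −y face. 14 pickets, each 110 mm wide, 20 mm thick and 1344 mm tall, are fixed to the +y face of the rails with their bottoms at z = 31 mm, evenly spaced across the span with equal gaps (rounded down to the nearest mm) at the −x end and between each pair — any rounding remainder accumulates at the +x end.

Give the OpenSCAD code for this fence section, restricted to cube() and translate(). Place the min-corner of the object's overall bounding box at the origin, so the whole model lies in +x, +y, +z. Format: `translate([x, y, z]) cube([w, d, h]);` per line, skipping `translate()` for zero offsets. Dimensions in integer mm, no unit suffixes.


cube([113, 113, 1521]);
translate([2504, 0, 0]) cube([113, 113, 1521]);
translate([113, 0, 271]) cube([2391, 113, 60]);
translate([113, 0, 1193]) cube([2391, 113, 60]);
translate([169, 113, 31]) cube([110, 20, 1344]);
translate([335, 113, 31]) cube([110, 20, 1344]);
translate([501, 113, 31]) cube([110, 20, 1344]);
translate([667, 113, 31]) cube([110, 20, 1344]);
translate([833, 113, 31]) cube([110, 20, 1344]);
translate([999, 113, 31]) cube([110, 20, 1344]);
translate([1165, 113, 31]) cube([110, 20, 1344]);
translate([1331, 113, 31]) cube([110, 20, 1344]);
translate([1497, 113, 31]) cube([110, 20, 1344]);
translate([1663, 113, 31]) cube([110, 20, 1344]);
translate([1829, 113, 31]) cube([110, 20, 1344]);
translate([1995, 113, 31]) cube([110, 20, 1344]);
translate([2161, 113, 31]) cube([110, 20, 1344]);
translate([2327, 113, 31]) cube([110, 20, 1344]);


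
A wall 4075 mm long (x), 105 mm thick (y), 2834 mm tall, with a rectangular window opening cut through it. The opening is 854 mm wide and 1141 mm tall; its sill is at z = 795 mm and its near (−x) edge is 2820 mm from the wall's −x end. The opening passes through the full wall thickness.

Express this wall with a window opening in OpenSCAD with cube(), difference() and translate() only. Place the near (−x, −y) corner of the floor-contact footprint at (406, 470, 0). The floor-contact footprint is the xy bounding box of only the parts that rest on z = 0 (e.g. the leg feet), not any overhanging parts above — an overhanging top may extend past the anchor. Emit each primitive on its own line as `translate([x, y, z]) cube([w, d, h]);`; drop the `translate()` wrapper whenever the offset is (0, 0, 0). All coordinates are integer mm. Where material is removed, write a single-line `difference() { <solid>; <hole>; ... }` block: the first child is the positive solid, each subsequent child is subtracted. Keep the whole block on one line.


difference() { translate([406, 470, 0]) cube([4075, 105, 2834]); translate([3226, 470, 795]) cube([854, 105, 1141]); }


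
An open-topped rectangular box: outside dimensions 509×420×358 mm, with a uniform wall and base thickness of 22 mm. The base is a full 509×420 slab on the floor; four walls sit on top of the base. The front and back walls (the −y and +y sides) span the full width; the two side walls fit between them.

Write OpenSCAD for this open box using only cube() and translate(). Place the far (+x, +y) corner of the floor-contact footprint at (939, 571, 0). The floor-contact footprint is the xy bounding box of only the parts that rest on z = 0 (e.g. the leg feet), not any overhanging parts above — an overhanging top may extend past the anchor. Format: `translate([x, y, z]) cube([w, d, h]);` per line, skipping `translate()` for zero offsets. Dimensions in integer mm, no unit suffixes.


translate([430, 151, 0]) cube([509, 420, 22]);
translate([430, 151, 22]) cube([509, 22, 336]);
translate([430, 549, 22]) cube([509, 22, 336]);
translate([430, 173, 22]) cube([22, 376, 336]);
translate([917, 173, 22]) cube([22, 376, 336]);


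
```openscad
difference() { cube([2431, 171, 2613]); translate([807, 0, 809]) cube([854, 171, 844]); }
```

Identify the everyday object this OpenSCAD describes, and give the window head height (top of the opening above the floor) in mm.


A wall with a window opening. The window head height is 1653 mm.

A wall with a rectangular opening subtracted — a window. Sill at z = 809, opening 844 mm tall, so the head is at 809 + 844 = 1653 mm.


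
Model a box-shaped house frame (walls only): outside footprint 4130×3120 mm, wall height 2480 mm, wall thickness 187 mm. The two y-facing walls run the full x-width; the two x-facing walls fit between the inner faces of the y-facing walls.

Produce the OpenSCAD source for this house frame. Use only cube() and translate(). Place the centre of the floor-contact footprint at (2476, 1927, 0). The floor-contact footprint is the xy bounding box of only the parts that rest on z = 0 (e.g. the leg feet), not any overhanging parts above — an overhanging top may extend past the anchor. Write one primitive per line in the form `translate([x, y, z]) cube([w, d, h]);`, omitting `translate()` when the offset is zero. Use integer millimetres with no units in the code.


translate([411, 367, 0]) cube([4130, 187, 2480]);
translate([411, 3300, 0]) cube([4130, 187, 2480]);
translate([411, 554, 0]) cube([187, 2746, 2480]);
translate([4354, 554, 0]) cube([187, 2746, 2480]);


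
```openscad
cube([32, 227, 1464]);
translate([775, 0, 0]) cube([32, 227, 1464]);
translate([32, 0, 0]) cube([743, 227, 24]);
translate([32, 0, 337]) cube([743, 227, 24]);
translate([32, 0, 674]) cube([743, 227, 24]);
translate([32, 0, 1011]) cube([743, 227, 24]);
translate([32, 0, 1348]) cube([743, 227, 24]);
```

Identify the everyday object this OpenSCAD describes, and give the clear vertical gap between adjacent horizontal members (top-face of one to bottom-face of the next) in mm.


A bookshelf. The clear shelf gap is 313 mm.

Two tall side panels with 5 horizontal boards between them — a bookshelf. The first two shelf undersides are at z = 0 and z = 337; with shelf thickness 24, the clear gap is 337 − 0 − 24 = 313 mm.


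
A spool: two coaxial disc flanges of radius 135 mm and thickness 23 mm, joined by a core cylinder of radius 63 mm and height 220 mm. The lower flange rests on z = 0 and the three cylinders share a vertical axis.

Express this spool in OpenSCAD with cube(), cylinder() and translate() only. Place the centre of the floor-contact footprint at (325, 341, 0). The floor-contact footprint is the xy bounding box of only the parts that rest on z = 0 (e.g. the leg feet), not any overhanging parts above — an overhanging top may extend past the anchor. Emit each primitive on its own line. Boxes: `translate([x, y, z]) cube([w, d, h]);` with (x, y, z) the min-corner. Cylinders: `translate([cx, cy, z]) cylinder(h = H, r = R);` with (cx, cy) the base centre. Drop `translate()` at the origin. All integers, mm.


translate([325, 341, 0]) cylinder(h = 23, r = 135);
translate([325, 341, 23]) cylinder(h = 220, r = 63);
translate([325, 341, 243]) cylinder(h = 23, r = 135);


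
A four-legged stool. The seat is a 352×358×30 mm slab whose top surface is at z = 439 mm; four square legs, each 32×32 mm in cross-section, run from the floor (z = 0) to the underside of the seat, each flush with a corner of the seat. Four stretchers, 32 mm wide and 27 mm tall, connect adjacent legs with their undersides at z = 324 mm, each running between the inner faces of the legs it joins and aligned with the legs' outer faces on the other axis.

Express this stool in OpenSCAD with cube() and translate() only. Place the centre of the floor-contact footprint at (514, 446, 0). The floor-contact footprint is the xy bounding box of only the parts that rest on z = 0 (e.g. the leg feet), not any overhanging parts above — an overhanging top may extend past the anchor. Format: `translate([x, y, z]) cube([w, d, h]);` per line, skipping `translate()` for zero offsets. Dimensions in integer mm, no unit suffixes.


// leg_h = 439 - 30 = 409
// stretcher span = 352 - 2*32 = 288
translate([338, 267, 409]) cube([352, 358, 30]);
translate([338, 267, 0]) cube([32, 32, 409]);
translate([658, 267, 0]) cube([32, 32, 409]);
translate([338, 593, 0]) cube([32, 32, 409]);
translate([658, 593, 0]) cube([32, 32, 409]);
translate([370, 267, 324]) cube([288, 32, 27]);
translate([370, 593, 324]) cube([288, 32, 27]);
translate([338, 299, 324]) cube([32, 294, 27]);
translate([658, 299, 324]) cube([32, 294, 27]);


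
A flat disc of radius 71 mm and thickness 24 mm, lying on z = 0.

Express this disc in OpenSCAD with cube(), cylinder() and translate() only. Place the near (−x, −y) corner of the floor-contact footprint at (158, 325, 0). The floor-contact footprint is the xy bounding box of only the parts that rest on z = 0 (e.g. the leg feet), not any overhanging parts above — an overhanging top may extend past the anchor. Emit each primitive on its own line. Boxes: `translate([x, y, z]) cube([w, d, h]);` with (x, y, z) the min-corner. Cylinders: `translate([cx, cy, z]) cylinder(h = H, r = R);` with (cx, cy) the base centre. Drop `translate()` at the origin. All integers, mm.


translate([229, 396, 0]) cylinder(h = 24, r = 71);


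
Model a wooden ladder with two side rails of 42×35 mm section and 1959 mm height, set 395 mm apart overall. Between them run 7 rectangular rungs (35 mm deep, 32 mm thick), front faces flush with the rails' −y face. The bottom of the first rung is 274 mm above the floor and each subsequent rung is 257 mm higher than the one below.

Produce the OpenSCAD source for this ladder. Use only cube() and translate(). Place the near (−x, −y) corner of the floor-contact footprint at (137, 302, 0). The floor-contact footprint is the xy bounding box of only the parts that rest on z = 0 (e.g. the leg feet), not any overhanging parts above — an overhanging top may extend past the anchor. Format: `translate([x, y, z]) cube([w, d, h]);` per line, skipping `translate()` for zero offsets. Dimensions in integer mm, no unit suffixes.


translate([137, 302, 0]) cube([42, 35, 1959]);
translate([490, 302, 0]) cube([42, 35, 1959]);
translate([179, 302, 274]) cube([311, 35, 32]);
translate([179, 302, 531]) cube([311, 35, 32]);
translate([179, 302, 788]) cube([311, 35, 32]);
translate([179, 302, 1045]) cube([311, 35, 32]);
translate([179, 302, 1302]) cube([311, 35, 32]);
translate([179, 302, 1559]) cube([311, 35, 32]);
translate([179, 302, 1816]) cube([311, 35, 32]);


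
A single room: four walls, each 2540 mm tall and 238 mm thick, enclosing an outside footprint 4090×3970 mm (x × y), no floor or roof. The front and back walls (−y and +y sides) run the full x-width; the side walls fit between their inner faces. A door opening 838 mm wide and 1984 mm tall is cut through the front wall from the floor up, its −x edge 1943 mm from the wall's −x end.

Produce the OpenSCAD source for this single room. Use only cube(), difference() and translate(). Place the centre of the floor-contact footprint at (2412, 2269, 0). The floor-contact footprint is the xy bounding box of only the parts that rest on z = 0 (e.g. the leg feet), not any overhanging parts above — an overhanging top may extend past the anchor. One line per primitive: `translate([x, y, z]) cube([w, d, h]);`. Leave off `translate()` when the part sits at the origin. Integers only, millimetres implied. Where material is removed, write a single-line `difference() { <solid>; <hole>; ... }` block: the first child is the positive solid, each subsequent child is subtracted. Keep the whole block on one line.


difference() { translate([367, 284, 0]) cube([4090, 238, 2540]); translate([2310, 284, 0]) cube([838, 238, 1984]); }
translate([367, 4016, 0]) cube([4090, 238, 2540]);
translate([367, 522, 0]) cube([238, 3494, 2540]);
translate([4219, 522, 0]) cube([238, 3494, 2540]);


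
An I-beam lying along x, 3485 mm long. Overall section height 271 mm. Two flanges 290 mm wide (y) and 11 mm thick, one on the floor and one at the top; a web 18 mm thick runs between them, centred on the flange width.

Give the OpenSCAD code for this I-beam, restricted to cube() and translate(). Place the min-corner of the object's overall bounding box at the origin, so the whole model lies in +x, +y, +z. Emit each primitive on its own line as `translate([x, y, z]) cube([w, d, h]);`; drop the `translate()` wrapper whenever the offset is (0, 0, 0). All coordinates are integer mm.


cube([3485, 290, 11]);
translate([0, 136, 11]) cube([3485, 18, 249]);
translate([0, 0, 260]) cube([3485, 290, 11]);


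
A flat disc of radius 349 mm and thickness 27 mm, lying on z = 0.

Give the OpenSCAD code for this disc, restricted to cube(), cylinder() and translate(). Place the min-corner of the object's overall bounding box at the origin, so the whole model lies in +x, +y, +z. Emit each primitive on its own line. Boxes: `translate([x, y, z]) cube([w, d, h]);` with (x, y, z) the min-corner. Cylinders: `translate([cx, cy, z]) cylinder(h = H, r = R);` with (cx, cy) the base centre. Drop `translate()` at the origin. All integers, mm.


translate([349, 349, 0]) cylinder(h = 27, r = 349);


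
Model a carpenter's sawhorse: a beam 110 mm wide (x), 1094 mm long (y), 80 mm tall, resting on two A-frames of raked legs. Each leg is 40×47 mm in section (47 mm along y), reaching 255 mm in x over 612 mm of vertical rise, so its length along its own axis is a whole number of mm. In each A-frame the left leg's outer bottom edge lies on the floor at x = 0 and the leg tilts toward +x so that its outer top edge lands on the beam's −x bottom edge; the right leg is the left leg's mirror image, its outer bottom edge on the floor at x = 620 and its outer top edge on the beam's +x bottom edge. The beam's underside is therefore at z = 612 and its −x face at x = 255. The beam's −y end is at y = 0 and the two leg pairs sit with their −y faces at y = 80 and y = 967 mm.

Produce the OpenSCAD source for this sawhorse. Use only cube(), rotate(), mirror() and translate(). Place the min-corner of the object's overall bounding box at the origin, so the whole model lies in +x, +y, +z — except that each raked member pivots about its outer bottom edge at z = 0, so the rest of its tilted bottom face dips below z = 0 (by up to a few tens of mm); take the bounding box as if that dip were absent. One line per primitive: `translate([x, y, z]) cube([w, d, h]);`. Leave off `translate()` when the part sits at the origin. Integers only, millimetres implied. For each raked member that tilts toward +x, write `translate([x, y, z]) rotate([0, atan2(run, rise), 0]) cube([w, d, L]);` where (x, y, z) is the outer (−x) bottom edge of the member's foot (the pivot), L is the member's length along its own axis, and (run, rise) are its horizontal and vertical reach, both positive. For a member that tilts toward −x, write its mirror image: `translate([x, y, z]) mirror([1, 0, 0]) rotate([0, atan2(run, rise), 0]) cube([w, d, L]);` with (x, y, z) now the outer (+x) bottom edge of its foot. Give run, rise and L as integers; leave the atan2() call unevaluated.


translate([255, 0, 612]) cube([110, 1094, 80]);
translate([0, 80, 0]) rotate([0, atan2(255, 612), 0]) cube([40, 47, 663]);
translate([620, 80, 0]) mirror([1, 0, 0]) rotate([0, atan2(255, 612), 0]) cube([40, 47, 663]);
translate([0, 967, 0]) rotate([0, atan2(255, 612), 0]) cube([40, 47, 663]);
translate([620, 967, 0]) mirror([1, 0, 0]) rotate([0, atan2(255, 612), 0]) cube([40, 47, 663]);


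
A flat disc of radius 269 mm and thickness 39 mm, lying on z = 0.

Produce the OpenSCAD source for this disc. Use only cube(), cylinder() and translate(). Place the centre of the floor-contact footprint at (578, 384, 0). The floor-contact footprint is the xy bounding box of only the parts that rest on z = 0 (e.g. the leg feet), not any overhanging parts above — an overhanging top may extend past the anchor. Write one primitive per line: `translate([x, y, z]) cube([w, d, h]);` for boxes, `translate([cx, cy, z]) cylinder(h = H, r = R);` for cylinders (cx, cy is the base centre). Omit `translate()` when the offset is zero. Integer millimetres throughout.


translate([578, 384, 0]) cylinder(h = 39, r = 269);


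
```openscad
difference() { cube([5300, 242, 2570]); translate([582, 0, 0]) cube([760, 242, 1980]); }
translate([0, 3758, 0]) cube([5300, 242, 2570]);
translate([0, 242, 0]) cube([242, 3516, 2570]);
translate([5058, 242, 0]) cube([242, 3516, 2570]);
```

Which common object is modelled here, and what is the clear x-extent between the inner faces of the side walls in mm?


A single room. The interior width is 4816 mm.

Four walls enclosing a rectangle with a door in the front wall — a room. Outside width 5300 minus two 242 mm walls gives 4816 mm.


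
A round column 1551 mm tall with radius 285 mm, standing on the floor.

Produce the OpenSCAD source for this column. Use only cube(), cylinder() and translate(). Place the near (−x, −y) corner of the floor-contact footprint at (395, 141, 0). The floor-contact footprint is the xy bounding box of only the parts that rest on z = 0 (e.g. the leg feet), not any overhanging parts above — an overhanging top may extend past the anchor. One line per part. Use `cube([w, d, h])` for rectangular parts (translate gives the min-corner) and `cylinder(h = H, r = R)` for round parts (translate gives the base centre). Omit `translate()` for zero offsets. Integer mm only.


translate([680, 426, 0]) cylinder(h = 1551, r = 285);


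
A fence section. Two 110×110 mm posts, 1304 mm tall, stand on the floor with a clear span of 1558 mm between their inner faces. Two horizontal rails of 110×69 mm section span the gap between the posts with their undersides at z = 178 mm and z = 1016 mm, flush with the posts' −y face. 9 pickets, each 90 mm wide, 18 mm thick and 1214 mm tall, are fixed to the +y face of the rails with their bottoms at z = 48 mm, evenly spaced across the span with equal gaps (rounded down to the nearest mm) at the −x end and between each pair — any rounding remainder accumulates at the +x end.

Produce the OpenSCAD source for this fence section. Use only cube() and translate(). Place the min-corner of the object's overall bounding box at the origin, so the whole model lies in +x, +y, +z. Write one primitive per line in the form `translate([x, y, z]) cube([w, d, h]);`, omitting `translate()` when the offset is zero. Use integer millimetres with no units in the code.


cube([110, 110, 1304]);
translate([1668, 0, 0]) cube([110, 110, 1304]);
translate([110, 0, 178]) cube([1558, 110, 69]);
translate([110, 0, 1016]) cube([1558, 110, 69]);
translate([184, 110, 48]) cube([90, 18, 1214]);
translate([348, 110, 48]) cube([90, 18, 1214]);
translate([512, 110, 48]) cube([90, 18, 1214]);
translate([676, 110, 48]) cube([90, 18, 1214]);
translate([840, 110, 48]) cube([90, 18, 1214]);
translate([1004, 110, 48]) cube([90, 18, 1214]);
translate([1168, 110, 48]) cube([90, 18, 1214]);
translate([1332, 110, 48]) cube([90, 18, 1214]);
translate([1496, 110, 48]) cube([90, 18, 1214]);


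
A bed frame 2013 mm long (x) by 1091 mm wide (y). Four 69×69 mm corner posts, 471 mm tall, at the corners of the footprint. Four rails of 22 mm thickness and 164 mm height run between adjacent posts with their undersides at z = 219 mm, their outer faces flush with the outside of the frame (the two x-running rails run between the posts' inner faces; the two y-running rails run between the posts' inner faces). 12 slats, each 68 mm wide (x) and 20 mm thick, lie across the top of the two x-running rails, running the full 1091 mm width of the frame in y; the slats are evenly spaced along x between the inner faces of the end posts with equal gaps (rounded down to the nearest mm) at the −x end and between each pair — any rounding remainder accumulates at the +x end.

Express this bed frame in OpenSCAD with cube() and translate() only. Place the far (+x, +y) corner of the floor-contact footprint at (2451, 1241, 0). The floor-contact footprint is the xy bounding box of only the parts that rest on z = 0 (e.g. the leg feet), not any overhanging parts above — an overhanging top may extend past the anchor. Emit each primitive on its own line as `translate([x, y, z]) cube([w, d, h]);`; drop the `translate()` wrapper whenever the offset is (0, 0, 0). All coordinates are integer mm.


translate([438, 150, 0]) cube([69, 69, 471]);
translate([438, 1172, 0]) cube([69, 69, 471]);
translate([2382, 150, 0]) cube([69, 69, 471]);
translate([2382, 1172, 0]) cube([69, 69, 471]);
translate([507, 150, 219]) cube([1875, 22, 164]);
translate([507, 1219, 219]) cube([1875, 22, 164]);
translate([438, 219, 219]) cube([22, 953, 164]);
translate([2429, 219, 219]) cube([22, 953, 164]);
translate([588, 150, 383]) cube([68, 1091, 20]);
translate([737, 150, 383]) cube([68, 1091, 20]);
translate([886, 150, 383]) cube([68, 1091, 20]);
translate([1035, 150, 383]) cube([68, 1091, 20]);
translate([1184, 150, 383]) cube([68, 1091, 20]);
translate([1333, 150, 383]) cube([68, 1091, 20]);
translate([1482, 150, 383]) cube([68, 1091, 20]);
translate([1631, 150, 383]) cube([68, 1091, 20]);
translate([1780, 150, 383]) cube([68, 1091, 20]);
translate([1929, 150, 383]) cube([68, 1091, 20]);
translate([2078, 150, 383]) cube([68, 1091, 20]);
translate([2227, 150, 383]) cube([68, 1091, 20]);


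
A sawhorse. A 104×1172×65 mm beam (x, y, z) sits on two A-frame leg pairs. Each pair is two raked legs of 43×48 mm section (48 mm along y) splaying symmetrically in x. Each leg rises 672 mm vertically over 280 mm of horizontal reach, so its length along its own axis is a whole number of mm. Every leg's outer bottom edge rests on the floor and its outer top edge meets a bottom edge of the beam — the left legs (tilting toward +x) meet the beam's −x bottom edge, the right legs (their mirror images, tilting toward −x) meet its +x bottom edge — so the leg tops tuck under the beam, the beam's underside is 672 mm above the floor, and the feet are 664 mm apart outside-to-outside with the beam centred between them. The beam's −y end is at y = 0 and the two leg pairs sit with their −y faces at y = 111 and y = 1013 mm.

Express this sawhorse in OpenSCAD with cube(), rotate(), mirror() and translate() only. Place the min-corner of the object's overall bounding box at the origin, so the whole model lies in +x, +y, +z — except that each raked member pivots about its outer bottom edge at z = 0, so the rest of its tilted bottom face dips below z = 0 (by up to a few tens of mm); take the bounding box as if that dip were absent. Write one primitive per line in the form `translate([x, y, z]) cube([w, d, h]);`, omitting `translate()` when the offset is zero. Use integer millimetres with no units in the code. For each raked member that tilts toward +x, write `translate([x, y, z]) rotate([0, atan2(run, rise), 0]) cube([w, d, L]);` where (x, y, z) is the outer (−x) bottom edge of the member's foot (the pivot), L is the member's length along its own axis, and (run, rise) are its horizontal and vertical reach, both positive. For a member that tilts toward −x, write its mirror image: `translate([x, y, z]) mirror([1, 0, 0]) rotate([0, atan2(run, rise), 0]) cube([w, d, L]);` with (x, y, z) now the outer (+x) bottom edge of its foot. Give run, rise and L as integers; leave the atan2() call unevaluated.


translate([280, 0, 672]) cube([104, 1172, 65]);
translate([0, 111, 0]) rotate([0, atan2(280, 672), 0]) cube([43, 48, 728]);
translate([664, 111, 0]) mirror([1, 0, 0]) rotate([0, atan2(280, 672), 0]) cube([43, 48, 728]);
translate([0, 1013, 0]) rotate([0, atan2(280, 672), 0]) cube([43, 48, 728]);
translate([664, 1013, 0]) mirror([1, 0, 0]) rotate([0, atan2(280, 672), 0]) cube([43, 48, 728]);


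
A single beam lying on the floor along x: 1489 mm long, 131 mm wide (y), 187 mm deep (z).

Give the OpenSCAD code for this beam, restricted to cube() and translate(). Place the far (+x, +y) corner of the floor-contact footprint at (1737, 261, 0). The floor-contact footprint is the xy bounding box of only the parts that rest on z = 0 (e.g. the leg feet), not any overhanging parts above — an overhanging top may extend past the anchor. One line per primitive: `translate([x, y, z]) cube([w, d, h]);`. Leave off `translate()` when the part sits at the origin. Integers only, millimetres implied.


translate([248, 130, 0]) cube([1489, 131, 187]);


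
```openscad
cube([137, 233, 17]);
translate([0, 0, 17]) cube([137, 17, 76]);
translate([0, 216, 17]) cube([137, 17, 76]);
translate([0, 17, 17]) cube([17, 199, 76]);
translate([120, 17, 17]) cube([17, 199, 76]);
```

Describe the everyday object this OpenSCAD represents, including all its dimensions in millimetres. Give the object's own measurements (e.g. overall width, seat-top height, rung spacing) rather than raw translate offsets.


An open-topped rectangular box: outside dimensions 137×233×93 mm, with a uniform wall and base thickness of 17 mm. The base is a full 137×233 slab on the floor; four walls sit on top of the base. The front and back walls (the −y and +y sides) span the full width; the two side walls fit between them.


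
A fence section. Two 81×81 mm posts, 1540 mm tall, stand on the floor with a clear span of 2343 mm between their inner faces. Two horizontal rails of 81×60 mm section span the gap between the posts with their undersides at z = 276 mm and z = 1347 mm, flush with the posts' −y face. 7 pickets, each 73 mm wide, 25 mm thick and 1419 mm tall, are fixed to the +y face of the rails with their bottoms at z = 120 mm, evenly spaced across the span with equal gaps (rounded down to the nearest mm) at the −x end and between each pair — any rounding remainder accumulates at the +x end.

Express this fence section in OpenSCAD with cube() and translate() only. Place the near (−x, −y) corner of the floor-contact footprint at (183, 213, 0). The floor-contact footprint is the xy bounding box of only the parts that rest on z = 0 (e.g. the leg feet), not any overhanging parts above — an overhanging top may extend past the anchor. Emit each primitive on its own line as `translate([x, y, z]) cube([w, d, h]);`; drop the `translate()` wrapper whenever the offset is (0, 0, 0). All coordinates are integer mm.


translate([183, 213, 0]) cube([81, 81, 1540]);
translate([2607, 213, 0]) cube([81, 81, 1540]);
translate([264, 213, 276]) cube([2343, 81, 60]);
translate([264, 213, 1347]) cube([2343, 81, 60]);
translate([493, 294, 120]) cube([73, 25, 1419]);
translate([795, 294, 120]) cube([73, 25, 1419]);
translate([1097, 294, 120]) cube([73, 25, 1419]);
translate([1399, 294, 120]) cube([73, 25, 1419]);
translate([1701, 294, 120]) cube([73, 25, 1419]);
translate([2003, 294, 120]) cube([73, 25, 1419]);
translate([2305, 294, 120]) cube([73, 25, 1419]);


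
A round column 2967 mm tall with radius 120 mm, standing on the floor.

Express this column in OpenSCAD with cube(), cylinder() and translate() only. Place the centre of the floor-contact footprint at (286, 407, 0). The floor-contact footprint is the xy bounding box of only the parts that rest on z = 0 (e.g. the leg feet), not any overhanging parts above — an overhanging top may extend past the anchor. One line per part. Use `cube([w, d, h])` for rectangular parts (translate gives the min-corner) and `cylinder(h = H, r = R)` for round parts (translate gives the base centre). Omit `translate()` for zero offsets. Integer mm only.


translate([286, 407, 0]) cylinder(h = 2967, r = 120);


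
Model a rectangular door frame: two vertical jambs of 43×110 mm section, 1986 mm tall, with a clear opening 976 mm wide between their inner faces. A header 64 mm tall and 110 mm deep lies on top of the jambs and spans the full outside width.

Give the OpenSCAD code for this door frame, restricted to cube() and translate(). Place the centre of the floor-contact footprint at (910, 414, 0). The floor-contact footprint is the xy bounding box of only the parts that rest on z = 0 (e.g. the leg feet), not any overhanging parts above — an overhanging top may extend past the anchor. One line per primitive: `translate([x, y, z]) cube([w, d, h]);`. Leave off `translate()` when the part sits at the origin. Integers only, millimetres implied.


translate([379, 359, 0]) cube([43, 110, 1986]);
translate([1398, 359, 0]) cube([43, 110, 1986]);
translate([379, 359, 1986]) cube([1062, 110, 64]);


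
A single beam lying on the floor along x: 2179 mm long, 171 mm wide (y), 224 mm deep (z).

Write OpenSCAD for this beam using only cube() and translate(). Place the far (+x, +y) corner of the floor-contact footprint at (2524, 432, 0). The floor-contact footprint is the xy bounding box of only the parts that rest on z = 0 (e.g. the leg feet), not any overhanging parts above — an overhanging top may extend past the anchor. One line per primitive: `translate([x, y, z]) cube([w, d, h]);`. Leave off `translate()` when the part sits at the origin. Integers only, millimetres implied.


translate([345, 261, 0]) cube([2179, 171, 224]);
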